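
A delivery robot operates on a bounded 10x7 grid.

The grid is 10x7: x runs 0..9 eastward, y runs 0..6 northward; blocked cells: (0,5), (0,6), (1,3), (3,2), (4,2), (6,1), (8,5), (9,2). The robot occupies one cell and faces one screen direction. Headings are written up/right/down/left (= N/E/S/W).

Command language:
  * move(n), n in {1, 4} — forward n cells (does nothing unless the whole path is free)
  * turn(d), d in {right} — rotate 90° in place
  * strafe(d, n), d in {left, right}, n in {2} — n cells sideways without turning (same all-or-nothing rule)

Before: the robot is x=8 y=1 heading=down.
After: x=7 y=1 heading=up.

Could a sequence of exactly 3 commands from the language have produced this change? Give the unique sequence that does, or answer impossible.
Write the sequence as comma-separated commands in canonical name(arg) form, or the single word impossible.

turn(right), move(1), turn(right)

key: position moved to (7,1) AND the heading swung to N — translation plus rotation needed
initial: x=8 y=1 heading=down
1. turn(right) → x=8 y=1 heading=left
2. move(1) → x=7 y=1 heading=left
3. turn(right) → x=7 y=1 heading=up
uniquely the one of 125 3-step routes that fits.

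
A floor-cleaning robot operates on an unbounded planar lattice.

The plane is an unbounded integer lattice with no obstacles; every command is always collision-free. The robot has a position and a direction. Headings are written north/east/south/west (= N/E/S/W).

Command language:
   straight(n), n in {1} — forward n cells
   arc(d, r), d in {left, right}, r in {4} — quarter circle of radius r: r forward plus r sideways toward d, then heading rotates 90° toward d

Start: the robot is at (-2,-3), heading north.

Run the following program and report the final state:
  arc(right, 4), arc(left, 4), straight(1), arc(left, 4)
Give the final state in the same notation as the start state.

at (2,10), heading west

t0: at (-2,-3), heading north
1. arc(right, 4) → at (2,1), heading east
2. arc(left, 4) → at (6,5), heading north
3. straight(1) → at (6,6), heading north
4. arc(left, 4) → at (2,10), heading west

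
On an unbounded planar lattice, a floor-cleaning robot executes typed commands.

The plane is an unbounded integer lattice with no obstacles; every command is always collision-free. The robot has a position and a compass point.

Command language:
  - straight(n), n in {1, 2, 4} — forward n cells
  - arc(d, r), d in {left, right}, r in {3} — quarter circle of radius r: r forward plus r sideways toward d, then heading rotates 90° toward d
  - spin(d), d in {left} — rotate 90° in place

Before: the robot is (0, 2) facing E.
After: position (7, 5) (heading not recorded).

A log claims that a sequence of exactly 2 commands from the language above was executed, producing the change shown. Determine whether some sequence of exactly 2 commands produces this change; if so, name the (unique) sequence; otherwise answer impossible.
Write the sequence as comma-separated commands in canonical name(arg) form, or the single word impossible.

key: order matters: swapping straight(4) and arc(left, 3) lands elsewhere
initial: (0, 2) facing E
1. straight(4) → (4, 2) facing E
2. arc(left, 3) → (7, 5) facing N
no other 2-command option fits: unique.

straight(4), arc(left, 3)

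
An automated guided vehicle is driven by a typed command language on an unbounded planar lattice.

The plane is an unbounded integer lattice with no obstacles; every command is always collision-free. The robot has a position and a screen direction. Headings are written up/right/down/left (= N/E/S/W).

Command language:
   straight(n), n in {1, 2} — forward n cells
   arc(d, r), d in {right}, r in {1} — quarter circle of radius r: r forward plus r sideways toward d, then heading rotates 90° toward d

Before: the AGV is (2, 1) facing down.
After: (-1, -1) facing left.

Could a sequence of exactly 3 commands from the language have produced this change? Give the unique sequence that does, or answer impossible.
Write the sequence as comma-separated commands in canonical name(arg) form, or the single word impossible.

straight(1), arc(right, 1), straight(2)

key: order matters: swapping straight(1) and straight(2) lands elsewhere
begin: (2, 1) facing down
t=1 straight(1) ⇒ (2, 0) facing down
t=2 arc(right, 1) ⇒ (1, -1) facing left
t=3 straight(2) ⇒ (-1, -1) facing left
no rival 3-sequence matches.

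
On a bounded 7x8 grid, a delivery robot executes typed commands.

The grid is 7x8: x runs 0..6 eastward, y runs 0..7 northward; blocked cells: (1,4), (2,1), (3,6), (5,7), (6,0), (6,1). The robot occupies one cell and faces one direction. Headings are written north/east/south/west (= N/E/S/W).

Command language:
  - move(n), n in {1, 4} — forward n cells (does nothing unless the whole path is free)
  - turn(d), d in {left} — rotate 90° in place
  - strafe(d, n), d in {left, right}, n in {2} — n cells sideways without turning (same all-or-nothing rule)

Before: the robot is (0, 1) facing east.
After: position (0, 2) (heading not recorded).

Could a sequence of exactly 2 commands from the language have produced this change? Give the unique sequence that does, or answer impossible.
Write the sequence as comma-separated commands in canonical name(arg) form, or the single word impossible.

key: order matters: swapping turn(left) and move(1) lands elsewhere
begin: (0, 1) facing east
[1] after turn(left): (0, 1) facing north
[2] after move(1): (0, 2) facing north
no other 2-command option fits: unique.

turn(left), move(1)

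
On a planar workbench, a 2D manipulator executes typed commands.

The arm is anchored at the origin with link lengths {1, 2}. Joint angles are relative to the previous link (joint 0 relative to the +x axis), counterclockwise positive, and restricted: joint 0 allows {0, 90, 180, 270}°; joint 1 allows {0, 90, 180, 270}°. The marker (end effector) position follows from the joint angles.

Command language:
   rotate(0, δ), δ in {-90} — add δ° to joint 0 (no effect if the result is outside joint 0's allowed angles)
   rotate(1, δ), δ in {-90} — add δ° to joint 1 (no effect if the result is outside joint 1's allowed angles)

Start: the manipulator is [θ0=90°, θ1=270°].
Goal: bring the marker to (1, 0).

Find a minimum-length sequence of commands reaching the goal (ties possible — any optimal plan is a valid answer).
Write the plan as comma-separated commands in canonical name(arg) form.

t0: [θ0=90°, θ1=270°]
step 1 (rotate(1, -90)): [θ0=90°, θ1=180°]
step 2 (rotate(0, -90)): [θ0=0°, θ1=180°]
step 3 (rotate(0, -90)): [θ0=270°, θ1=180°]
step 4 (rotate(0, -90)): [θ0=180°, θ1=180°]
nothing shorter than 4 reaches the goal.

rotate(1, -90), rotate(0, -90), rotate(0, -90), rotate(0, -90)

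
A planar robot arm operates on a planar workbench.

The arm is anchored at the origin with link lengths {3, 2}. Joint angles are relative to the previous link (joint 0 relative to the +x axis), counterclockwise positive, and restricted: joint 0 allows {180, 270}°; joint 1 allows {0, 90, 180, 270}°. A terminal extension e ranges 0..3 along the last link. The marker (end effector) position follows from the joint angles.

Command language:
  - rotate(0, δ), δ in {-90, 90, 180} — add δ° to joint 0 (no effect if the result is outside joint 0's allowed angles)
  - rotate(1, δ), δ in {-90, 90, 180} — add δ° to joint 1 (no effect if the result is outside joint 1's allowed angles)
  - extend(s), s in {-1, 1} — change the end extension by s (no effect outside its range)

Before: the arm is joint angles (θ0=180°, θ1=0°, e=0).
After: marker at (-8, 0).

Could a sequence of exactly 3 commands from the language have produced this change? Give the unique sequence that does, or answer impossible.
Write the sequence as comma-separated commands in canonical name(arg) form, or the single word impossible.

extend(1), extend(1), extend(1)

begin: joint angles (θ0=180°, θ1=0°, e=0)
step 1 (extend(1)): joint angles (θ0=180°, θ1=0°, e=1)
step 2 (extend(1)): joint angles (θ0=180°, θ1=0°, e=2)
step 3 (extend(1)): joint angles (θ0=180°, θ1=0°, e=3)
all 512 alternatives checked — unique.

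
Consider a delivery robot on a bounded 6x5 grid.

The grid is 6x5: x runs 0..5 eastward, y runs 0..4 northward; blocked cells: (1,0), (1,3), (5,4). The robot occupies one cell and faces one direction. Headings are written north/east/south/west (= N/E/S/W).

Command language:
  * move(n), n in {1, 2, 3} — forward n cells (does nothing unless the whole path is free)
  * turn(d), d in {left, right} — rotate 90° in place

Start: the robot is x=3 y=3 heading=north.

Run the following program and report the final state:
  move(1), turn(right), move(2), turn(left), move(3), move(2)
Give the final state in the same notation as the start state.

x=3 y=4 heading=north

t0: x=3 y=3 heading=north
[1] after move(1): x=3 y=4 heading=north
[2] after turn(right): x=3 y=4 heading=east
[3] after move(2): x=3 y=4 heading=east
[4] after turn(left): x=3 y=4 heading=north
[5] after move(3): x=3 y=4 heading=north
[6] after move(2): x=3 y=4 heading=north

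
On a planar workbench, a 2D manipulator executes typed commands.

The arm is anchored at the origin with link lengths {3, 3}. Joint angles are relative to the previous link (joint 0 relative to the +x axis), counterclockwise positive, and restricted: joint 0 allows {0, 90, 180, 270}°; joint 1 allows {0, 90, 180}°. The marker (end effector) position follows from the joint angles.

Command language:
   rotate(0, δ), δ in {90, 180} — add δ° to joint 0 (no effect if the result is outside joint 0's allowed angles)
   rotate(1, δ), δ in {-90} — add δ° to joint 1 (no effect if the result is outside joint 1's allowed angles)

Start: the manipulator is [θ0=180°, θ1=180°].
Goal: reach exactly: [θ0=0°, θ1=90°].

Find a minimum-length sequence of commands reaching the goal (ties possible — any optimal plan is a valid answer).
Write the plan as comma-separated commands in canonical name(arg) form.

begin: [θ0=180°, θ1=180°]
t=1 rotate(1, -90) ⇒ [θ0=180°, θ1=90°]
t=2 rotate(0, 180) ⇒ [θ0=0°, θ1=90°]
shorter routes all fall short; 2 is best.

rotate(1, -90), rotate(0, 180)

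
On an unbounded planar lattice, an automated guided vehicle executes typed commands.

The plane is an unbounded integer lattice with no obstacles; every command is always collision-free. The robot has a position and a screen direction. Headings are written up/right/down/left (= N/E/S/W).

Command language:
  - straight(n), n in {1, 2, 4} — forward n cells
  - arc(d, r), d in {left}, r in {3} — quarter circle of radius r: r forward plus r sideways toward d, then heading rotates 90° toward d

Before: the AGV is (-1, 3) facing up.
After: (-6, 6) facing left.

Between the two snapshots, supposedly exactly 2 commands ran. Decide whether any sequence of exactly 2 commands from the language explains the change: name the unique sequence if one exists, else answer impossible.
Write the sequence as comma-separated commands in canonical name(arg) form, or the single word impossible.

key: position moved to (-6,6) AND the heading swung to W — translation plus rotation needed
from: (-1, 3) facing up
step 1 (arc(left, 3)): (-4, 6) facing left
step 2 (straight(2)): (-6, 6) facing left
no rival 2-sequence matches.

arc(left, 3), straight(2)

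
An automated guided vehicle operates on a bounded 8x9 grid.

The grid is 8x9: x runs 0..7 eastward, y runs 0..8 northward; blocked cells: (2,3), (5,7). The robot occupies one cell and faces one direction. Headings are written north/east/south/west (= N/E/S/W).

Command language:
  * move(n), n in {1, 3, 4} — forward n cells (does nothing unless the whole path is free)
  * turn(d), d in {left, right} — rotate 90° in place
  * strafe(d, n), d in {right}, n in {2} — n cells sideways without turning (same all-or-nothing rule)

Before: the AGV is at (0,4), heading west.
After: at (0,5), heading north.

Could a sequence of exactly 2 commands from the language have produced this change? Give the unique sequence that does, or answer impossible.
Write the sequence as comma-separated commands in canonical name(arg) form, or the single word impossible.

key: running move(1) before turn(right) would end elsewhere — order is forced
start: at (0,4), heading west
[1] after turn(right): at (0,4), heading north
[2] after move(1): at (0,5), heading north
uniquely the one of 36 2-step routes that fits.

turn(right), move(1)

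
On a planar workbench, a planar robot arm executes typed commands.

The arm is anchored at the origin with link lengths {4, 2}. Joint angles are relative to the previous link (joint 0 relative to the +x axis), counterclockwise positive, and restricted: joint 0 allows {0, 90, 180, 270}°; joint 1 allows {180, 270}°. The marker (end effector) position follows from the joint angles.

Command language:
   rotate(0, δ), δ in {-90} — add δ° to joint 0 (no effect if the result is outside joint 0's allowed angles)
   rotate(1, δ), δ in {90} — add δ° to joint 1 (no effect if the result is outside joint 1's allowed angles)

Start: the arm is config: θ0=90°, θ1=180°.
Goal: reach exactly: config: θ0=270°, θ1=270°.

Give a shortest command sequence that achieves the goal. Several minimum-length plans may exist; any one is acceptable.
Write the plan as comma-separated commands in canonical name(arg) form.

start: config: θ0=90°, θ1=180°
t=1 rotate(0, -90) ⇒ config: θ0=0°, θ1=180°
t=2 rotate(0, -90) ⇒ config: θ0=270°, θ1=180°
t=3 rotate(1, 90) ⇒ config: θ0=270°, θ1=270°
nothing shorter than 3 reaches the goal.

rotate(0, -90), rotate(0, -90), rotate(1, 90)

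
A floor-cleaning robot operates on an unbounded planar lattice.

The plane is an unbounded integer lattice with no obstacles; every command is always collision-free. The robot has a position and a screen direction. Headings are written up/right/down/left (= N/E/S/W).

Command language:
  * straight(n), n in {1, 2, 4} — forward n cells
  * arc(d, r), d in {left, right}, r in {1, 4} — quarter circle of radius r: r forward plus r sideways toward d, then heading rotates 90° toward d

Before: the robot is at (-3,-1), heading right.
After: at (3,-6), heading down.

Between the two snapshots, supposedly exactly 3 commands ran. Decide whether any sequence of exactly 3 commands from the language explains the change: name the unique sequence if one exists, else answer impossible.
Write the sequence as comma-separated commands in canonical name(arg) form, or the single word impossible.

straight(2), arc(right, 4), straight(1)

key: position moved to (3,-6) AND the heading swung to S — translation plus rotation needed
begin: at (-3,-1), heading right
t=1 straight(2) ⇒ at (-1,-1), heading right
t=2 arc(right, 4) ⇒ at (3,-5), heading down
t=3 straight(1) ⇒ at (3,-6), heading down
all 343 alternatives checked — unique.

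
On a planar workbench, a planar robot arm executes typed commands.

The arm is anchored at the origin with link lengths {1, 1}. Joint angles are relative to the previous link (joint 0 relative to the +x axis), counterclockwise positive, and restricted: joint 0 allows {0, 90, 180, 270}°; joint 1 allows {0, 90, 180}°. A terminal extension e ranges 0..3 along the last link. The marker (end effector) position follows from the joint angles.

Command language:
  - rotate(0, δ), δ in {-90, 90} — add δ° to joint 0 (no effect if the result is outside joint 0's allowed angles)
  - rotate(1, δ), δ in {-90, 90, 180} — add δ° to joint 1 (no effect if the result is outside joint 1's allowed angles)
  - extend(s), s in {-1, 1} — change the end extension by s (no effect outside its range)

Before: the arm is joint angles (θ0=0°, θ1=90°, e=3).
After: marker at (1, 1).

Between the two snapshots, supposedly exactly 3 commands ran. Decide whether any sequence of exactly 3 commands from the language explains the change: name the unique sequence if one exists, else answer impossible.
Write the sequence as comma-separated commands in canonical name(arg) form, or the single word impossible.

start: joint angles (θ0=0°, θ1=90°, e=3)
1. extend(-1) → joint angles (θ0=0°, θ1=90°, e=2)
2. extend(-1) → joint angles (θ0=0°, θ1=90°, e=1)
3. extend(-1) → joint angles (θ0=0°, θ1=90°, e=0)
uniquely the one of 343 3-step routes that fits.

extend(-1), extend(-1), extend(-1)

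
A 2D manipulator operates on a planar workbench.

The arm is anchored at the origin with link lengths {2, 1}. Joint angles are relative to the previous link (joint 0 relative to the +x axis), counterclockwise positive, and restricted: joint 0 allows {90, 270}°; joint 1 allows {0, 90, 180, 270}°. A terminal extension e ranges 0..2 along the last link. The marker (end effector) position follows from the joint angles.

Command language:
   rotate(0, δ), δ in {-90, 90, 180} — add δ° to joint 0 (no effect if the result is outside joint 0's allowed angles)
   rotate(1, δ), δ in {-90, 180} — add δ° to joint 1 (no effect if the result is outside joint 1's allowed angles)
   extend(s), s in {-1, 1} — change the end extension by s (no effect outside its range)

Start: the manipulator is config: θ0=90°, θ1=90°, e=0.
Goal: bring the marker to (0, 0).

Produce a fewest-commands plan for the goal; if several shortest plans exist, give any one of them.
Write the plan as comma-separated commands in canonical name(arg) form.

rotate(1, 180), rotate(1, -90), extend(1)

t0: config: θ0=90°, θ1=90°, e=0
t=1 rotate(1, 180) ⇒ config: θ0=90°, θ1=270°, e=0
t=2 rotate(1, -90) ⇒ config: θ0=90°, θ1=180°, e=0
t=3 extend(1) ⇒ config: θ0=90°, θ1=180°, e=1
minimal: 3 command(s), checked below 3.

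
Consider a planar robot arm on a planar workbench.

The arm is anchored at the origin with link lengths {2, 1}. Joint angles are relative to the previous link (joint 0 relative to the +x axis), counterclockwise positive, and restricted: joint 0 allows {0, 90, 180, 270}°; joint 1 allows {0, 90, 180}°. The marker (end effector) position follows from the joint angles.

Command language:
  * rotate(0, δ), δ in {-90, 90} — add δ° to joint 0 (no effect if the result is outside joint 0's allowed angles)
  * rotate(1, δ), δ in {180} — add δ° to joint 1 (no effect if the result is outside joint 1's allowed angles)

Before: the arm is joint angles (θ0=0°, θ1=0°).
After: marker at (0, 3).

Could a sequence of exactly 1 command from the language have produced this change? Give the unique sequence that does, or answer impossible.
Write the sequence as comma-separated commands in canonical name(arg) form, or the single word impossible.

start: joint angles (θ0=0°, θ1=0°)
t=1 rotate(0, 90) ⇒ joint angles (θ0=90°, θ1=0°)
uniquely the one of 3 1-step routes that fits.

rotate(0, 90)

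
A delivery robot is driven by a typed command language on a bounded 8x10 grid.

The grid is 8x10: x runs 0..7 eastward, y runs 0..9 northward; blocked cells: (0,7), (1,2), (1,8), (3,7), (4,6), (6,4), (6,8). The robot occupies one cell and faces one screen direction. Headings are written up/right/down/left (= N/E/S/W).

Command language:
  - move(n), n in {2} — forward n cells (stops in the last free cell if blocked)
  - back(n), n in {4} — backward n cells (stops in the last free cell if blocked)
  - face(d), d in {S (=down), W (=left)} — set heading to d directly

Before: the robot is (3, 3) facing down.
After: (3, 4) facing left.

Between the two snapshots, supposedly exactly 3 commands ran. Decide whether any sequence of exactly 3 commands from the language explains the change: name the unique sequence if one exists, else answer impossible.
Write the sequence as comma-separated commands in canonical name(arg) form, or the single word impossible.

key: order matters: swapping back(4) and face(W) lands elsewhere
t0: (3, 3) facing down
1. back(4) → (3, 6) facing down
2. move(2) → (3, 4) facing down
3. face(W) → (3, 4) facing left
all 64 alternatives checked — unique.

back(4), move(2), face(W)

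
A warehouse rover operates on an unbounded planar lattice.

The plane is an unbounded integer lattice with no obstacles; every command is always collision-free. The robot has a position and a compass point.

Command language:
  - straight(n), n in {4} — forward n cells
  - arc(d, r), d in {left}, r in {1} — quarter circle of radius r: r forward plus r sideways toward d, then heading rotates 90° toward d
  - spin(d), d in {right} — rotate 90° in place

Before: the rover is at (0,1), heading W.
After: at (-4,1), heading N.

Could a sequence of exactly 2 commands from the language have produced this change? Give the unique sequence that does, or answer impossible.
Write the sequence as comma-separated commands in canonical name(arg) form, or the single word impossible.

straight(4), spin(right)

key: position moved to (-4,1) AND the heading swung to N — translation plus rotation needed
initial: at (0,1), heading W
step 1 (straight(4)): at (-4,1), heading W
step 2 (spin(right)): at (-4,1), heading N
no other 2-command option fits: unique.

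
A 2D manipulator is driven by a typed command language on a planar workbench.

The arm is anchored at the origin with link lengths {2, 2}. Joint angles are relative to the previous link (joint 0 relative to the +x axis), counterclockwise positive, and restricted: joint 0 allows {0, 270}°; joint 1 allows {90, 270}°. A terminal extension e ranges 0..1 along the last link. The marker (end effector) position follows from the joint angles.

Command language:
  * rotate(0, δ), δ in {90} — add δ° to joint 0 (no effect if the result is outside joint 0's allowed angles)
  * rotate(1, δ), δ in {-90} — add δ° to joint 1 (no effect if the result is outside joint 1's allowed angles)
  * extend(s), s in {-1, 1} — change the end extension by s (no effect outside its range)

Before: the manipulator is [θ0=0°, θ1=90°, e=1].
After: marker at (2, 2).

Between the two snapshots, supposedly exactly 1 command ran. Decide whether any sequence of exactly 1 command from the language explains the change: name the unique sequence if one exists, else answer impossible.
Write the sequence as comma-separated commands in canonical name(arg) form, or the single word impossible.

from: [θ0=0°, θ1=90°, e=1]
1. extend(-1) → [θ0=0°, θ1=90°, e=0]
all 4 alternatives checked — unique.

extend(-1)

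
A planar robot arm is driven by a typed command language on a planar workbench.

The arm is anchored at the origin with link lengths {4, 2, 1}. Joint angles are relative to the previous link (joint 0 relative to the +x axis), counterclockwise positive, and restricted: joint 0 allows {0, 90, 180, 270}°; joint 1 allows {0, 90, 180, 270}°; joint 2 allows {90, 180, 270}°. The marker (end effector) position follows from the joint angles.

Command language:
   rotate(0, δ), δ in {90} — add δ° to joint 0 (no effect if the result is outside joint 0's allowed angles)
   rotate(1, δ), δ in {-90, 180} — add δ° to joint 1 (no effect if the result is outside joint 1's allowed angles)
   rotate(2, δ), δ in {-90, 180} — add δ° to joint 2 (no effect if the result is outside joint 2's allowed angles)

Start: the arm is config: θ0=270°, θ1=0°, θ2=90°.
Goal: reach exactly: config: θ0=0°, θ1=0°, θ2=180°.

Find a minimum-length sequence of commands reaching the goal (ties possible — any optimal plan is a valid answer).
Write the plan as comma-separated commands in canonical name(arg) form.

rotate(0, 90), rotate(2, 180), rotate(2, -90)

initial: config: θ0=270°, θ1=0°, θ2=90°
1. rotate(0, 90) → config: θ0=0°, θ1=0°, θ2=90°
2. rotate(2, 180) → config: θ0=0°, θ1=0°, θ2=270°
3. rotate(2, -90) → config: θ0=0°, θ1=0°, θ2=180°
shorter routes all fall short; 3 is best.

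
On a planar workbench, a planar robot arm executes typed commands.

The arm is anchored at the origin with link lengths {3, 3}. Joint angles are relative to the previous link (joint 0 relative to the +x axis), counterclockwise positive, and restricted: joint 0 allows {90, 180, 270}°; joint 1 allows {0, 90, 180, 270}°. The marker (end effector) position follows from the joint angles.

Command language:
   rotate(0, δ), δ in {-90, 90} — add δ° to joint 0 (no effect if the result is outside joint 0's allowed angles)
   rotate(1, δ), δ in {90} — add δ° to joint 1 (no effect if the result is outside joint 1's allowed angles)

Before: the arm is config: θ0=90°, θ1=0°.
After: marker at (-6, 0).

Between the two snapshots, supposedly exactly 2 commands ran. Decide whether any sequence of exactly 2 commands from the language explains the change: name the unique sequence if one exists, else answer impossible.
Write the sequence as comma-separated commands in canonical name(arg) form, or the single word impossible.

key: order matters: swapping rotate(0, -90) and rotate(0, 90) lands elsewhere
from: config: θ0=90°, θ1=0°
step 1 (rotate(0, -90)): config: θ0=90°, θ1=0°
step 2 (rotate(0, 90)): config: θ0=180°, θ1=0°
no rival 2-sequence matches.

rotate(0, -90), rotate(0, 90)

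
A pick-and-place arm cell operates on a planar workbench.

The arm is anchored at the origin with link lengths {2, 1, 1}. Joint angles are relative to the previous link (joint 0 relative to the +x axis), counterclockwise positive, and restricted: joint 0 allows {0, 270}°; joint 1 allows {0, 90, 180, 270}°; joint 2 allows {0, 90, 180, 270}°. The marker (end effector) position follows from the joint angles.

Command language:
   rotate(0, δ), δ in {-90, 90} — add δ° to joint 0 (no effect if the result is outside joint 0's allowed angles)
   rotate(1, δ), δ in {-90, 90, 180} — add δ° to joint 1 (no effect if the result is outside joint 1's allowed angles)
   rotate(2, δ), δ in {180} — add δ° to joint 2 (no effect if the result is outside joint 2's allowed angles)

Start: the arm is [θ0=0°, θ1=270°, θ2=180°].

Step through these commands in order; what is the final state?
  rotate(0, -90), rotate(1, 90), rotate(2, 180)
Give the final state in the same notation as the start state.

[θ0=270°, θ1=0°, θ2=0°]

begin: [θ0=0°, θ1=270°, θ2=180°]
1. rotate(0, -90) → [θ0=270°, θ1=270°, θ2=180°]
2. rotate(1, 90) → [θ0=270°, θ1=0°, θ2=180°]
3. rotate(2, 180) → [θ0=270°, θ1=0°, θ2=0°]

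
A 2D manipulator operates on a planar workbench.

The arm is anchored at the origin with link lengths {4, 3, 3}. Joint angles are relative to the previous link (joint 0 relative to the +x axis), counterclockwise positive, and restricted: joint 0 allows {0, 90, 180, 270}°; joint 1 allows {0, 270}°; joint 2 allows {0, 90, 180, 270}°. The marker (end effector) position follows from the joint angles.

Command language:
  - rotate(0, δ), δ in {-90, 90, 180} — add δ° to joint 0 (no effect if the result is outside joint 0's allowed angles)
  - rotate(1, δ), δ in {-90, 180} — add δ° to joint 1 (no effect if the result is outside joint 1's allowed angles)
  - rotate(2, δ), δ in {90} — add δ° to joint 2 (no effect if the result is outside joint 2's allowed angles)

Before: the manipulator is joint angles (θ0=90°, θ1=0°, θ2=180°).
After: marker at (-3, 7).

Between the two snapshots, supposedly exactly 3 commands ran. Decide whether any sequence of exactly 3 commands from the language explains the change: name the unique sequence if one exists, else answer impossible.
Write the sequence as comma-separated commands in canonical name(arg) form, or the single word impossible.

start: joint angles (θ0=90°, θ1=0°, θ2=180°)
step 1 (rotate(2, 90)): joint angles (θ0=90°, θ1=0°, θ2=270°)
step 2 (rotate(2, 90)): joint angles (θ0=90°, θ1=0°, θ2=0°)
step 3 (rotate(2, 90)): joint angles (θ0=90°, θ1=0°, θ2=90°)
all 216 alternatives checked — unique.

rotate(2, 90), rotate(2, 90), rotate(2, 90)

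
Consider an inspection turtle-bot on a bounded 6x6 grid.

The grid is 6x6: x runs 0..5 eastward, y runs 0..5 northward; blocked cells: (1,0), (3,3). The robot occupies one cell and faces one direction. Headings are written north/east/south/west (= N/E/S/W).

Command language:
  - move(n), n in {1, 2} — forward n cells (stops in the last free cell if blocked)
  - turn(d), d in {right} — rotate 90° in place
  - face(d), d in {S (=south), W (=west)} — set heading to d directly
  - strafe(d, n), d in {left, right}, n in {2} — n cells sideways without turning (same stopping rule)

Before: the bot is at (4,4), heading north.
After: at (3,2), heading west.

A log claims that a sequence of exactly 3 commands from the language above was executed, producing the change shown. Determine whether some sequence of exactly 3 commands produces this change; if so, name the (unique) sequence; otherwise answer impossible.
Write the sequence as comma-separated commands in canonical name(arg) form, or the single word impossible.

key: running move(1) before face(W) would end elsewhere — order is forced
start: at (4,4), heading north
t=1 face(W) ⇒ at (4,4), heading west
t=2 strafe(left, 2) ⇒ at (4,2), heading west
t=3 move(1) ⇒ at (3,2), heading west
all 343 alternatives checked — unique.

face(W), strafe(left, 2), move(1)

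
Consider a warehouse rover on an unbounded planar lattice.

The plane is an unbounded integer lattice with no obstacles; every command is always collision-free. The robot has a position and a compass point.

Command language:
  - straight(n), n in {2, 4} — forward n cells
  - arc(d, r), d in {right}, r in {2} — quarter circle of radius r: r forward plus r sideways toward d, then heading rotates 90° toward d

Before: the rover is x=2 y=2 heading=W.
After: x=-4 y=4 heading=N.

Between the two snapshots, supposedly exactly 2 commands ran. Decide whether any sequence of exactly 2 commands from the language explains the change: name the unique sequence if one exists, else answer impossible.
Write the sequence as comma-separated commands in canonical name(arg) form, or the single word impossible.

straight(4), arc(right, 2)

key: order matters: swapping straight(4) and arc(right, 2) lands elsewhere
start: x=2 y=2 heading=W
step 1 (straight(4)): x=-2 y=2 heading=W
step 2 (arc(right, 2)): x=-4 y=4 heading=N
no other 2-command option fits: unique.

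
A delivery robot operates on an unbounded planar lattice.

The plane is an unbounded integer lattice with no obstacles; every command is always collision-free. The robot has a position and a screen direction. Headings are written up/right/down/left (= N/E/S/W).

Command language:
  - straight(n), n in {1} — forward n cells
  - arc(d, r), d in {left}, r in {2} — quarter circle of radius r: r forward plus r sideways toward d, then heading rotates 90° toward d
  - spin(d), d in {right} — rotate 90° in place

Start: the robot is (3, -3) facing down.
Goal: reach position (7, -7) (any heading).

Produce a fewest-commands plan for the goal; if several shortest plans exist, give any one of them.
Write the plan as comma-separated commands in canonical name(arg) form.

arc(left, 2), spin(right), arc(left, 2)

from: (3, -3) facing down
1. arc(left, 2) → (5, -5) facing right
2. spin(right) → (5, -5) facing down
3. arc(left, 2) → (7, -7) facing right
minimal: 3 command(s), checked below 3.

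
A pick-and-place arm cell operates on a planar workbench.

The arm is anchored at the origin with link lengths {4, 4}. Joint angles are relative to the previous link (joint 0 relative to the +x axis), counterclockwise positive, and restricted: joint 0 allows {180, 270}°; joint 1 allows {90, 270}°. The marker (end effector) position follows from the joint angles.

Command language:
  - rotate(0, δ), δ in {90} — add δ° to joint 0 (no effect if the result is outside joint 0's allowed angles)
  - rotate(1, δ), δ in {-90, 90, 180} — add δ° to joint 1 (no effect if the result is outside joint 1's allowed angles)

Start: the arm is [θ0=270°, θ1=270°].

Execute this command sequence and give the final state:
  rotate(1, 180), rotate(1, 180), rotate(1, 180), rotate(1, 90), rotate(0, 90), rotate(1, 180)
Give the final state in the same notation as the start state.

t0: [θ0=270°, θ1=270°]
1. rotate(1, 180) → [θ0=270°, θ1=90°]
2. rotate(1, 180) → [θ0=270°, θ1=270°]
3. rotate(1, 180) → [θ0=270°, θ1=90°]
4. rotate(1, 90) → [θ0=270°, θ1=90°]
5. rotate(0, 90) → [θ0=270°, θ1=90°]
6. rotate(1, 180) → [θ0=270°, θ1=270°]

[θ0=270°, θ1=270°]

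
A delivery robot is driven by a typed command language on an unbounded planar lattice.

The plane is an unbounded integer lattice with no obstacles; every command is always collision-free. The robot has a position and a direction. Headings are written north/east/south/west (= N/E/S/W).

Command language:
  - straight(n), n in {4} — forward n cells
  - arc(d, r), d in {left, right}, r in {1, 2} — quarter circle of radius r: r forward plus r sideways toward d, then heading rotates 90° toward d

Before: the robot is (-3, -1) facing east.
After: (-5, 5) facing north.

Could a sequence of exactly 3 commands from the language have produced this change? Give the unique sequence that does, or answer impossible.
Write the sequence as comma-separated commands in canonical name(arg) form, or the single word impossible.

arc(left, 2), arc(left, 2), arc(right, 2)

key: position moved to (-5,5) AND the heading swung to N — translation plus rotation needed
start: (-3, -1) facing east
1. arc(left, 2) → (-1, 1) facing north
2. arc(left, 2) → (-3, 3) facing west
3. arc(right, 2) → (-5, 5) facing north
all 125 alternatives checked — unique.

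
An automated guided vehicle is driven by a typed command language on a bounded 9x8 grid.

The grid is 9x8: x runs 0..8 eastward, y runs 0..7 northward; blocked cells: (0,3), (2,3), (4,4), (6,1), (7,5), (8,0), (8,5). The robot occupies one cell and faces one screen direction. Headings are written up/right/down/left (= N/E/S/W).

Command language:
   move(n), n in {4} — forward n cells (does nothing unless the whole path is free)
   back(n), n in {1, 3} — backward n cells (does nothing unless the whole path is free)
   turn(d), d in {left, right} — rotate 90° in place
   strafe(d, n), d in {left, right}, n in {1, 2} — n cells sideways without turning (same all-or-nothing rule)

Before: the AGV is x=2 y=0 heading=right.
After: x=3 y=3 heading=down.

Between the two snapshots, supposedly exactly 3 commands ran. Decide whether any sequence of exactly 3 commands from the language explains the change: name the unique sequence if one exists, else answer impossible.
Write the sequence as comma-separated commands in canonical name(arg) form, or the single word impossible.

turn(right), strafe(left, 1), back(3)

key: position moved to (3,3) AND the heading swung to S — translation plus rotation needed
start: x=2 y=0 heading=right
t=1 turn(right) ⇒ x=2 y=0 heading=down
t=2 strafe(left, 1) ⇒ x=3 y=0 heading=down
t=3 back(3) ⇒ x=3 y=3 heading=down
no other 3-command option fits: unique.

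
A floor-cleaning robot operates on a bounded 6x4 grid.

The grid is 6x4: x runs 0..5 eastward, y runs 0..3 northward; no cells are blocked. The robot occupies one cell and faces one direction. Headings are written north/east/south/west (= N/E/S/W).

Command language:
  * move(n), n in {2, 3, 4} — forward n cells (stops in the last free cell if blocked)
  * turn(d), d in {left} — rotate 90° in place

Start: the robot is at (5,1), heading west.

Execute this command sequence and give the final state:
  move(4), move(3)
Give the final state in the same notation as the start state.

at (0,1), heading west

t0: at (5,1), heading west
[1] after move(4): at (1,1), heading west
[2] after move(3): at (0,1), heading west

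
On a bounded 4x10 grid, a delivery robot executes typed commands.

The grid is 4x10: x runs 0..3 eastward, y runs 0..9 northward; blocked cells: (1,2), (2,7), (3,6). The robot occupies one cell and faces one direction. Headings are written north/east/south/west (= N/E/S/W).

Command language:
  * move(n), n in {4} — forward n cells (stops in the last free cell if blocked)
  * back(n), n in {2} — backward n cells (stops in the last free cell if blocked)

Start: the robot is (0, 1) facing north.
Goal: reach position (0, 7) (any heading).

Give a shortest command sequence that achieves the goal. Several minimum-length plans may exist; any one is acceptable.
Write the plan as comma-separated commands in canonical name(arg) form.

move(4), back(2), move(4)

initial: (0, 1) facing north
step 1 (move(4)): (0, 5) facing north
step 2 (back(2)): (0, 3) facing north
step 3 (move(4)): (0, 7) facing north
minimal: 3 command(s), checked below 3.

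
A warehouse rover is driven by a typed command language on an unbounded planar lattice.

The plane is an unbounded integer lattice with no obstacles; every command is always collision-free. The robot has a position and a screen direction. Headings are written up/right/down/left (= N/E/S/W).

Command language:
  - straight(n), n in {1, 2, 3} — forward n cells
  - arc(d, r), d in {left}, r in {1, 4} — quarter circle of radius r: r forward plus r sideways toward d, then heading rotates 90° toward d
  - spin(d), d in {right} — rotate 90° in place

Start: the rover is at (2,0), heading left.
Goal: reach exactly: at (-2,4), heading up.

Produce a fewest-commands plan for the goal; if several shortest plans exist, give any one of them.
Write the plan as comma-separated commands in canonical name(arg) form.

spin(right), arc(left, 4), spin(right)

from: at (2,0), heading left
t=1 spin(right) ⇒ at (2,0), heading up
t=2 arc(left, 4) ⇒ at (-2,4), heading left
t=3 spin(right) ⇒ at (-2,4), heading up
minimal: 3 command(s), checked below 3.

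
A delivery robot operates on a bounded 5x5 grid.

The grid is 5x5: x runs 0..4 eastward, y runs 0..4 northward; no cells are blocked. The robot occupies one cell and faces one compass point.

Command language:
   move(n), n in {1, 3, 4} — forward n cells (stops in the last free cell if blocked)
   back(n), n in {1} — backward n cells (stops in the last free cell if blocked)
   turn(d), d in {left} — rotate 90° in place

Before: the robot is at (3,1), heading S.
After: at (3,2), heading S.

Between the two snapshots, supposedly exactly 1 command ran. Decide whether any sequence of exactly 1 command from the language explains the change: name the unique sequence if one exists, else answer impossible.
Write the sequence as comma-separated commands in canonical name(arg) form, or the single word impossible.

back(1)

key: heading stays S — the single command does not turn
begin: at (3,1), heading S
1. back(1) → at (3,2), heading S
no rival 1-sequence matches.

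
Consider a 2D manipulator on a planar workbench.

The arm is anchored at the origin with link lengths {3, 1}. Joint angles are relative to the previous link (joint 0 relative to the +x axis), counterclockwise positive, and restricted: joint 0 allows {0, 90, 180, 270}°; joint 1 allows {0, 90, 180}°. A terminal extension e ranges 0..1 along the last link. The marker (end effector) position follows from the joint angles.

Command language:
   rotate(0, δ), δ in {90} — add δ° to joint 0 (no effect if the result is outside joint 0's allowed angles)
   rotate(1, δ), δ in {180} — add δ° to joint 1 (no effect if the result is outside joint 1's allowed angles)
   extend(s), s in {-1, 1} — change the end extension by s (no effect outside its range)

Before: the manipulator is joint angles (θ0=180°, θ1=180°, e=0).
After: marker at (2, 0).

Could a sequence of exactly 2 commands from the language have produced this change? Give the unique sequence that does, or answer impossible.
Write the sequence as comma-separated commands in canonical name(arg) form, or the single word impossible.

rotate(0, 90), rotate(0, 90)

initial: joint angles (θ0=180°, θ1=180°, e=0)
[1] after rotate(0, 90): joint angles (θ0=270°, θ1=180°, e=0)
[2] after rotate(0, 90): joint angles (θ0=0°, θ1=180°, e=0)
all 16 alternatives checked — unique.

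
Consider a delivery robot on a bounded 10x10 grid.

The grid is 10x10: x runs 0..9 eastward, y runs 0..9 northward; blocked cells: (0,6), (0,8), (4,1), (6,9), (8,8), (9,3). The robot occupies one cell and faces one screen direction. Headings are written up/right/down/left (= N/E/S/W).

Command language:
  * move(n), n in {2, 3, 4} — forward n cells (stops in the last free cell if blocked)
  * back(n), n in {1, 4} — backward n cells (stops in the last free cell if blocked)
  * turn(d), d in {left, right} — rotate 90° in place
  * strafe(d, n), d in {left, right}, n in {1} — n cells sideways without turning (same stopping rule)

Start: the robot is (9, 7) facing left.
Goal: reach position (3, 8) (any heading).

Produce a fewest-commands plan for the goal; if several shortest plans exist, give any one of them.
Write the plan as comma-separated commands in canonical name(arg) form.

start: (9, 7) facing left
step 1 (move(2)): (7, 7) facing left
step 2 (strafe(right, 1)): (7, 8) facing left
step 3 (move(4)): (3, 8) facing left
minimal: 3 command(s), checked below 3.

move(2), strafe(right, 1), move(4)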